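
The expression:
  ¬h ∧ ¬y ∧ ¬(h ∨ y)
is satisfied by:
  {y: False, h: False}


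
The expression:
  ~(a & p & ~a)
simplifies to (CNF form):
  True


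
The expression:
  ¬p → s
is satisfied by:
  {p: True, s: True}
  {p: True, s: False}
  {s: True, p: False}


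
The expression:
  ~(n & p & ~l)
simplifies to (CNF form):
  l | ~n | ~p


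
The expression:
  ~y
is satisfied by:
  {y: False}


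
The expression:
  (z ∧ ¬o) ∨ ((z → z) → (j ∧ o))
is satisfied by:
  {z: True, j: True, o: False}
  {z: True, j: False, o: False}
  {z: True, o: True, j: True}
  {o: True, j: True, z: False}


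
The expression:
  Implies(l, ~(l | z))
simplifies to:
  ~l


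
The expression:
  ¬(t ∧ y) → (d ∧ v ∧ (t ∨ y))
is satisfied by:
  {d: True, t: True, v: True, y: True}
  {d: True, t: True, y: True, v: False}
  {t: True, v: True, y: True, d: False}
  {t: True, y: True, v: False, d: False}
  {t: True, v: True, d: True, y: False}
  {d: True, v: True, y: True, t: False}


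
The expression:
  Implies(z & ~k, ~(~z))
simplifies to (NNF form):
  True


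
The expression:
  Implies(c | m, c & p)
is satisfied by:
  {p: True, m: False, c: False}
  {m: False, c: False, p: False}
  {p: True, c: True, m: False}
  {p: True, c: True, m: True}


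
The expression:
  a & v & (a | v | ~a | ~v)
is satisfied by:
  {a: True, v: True}


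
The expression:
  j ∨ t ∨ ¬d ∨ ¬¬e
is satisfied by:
  {t: True, e: True, j: True, d: False}
  {t: True, e: True, j: False, d: False}
  {t: True, j: True, e: False, d: False}
  {t: True, j: False, e: False, d: False}
  {e: True, j: True, t: False, d: False}
  {e: True, j: False, t: False, d: False}
  {j: True, t: False, e: False, d: False}
  {j: False, t: False, e: False, d: False}
  {d: True, t: True, e: True, j: True}
  {d: True, t: True, e: True, j: False}
  {d: True, t: True, j: True, e: False}
  {d: True, t: True, j: False, e: False}
  {d: True, e: True, j: True, t: False}
  {d: True, e: True, j: False, t: False}
  {d: True, j: True, e: False, t: False}


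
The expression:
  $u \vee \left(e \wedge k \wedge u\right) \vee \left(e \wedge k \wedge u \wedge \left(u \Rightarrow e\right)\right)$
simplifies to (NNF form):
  $u$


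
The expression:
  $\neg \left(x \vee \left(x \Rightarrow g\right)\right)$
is never true.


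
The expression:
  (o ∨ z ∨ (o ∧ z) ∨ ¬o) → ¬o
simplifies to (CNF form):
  ¬o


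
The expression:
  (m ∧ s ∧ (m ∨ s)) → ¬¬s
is always true.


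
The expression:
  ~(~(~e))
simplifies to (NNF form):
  ~e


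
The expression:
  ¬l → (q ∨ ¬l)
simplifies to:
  True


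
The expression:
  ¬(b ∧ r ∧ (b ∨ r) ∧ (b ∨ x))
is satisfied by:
  {b: False, r: False}
  {r: True, b: False}
  {b: True, r: False}


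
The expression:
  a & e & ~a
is never true.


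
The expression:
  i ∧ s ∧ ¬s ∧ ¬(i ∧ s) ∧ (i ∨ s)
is never true.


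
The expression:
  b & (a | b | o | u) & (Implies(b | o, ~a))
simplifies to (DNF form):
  b & ~a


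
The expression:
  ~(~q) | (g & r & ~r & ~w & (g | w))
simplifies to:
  q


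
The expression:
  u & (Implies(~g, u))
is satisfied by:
  {u: True}


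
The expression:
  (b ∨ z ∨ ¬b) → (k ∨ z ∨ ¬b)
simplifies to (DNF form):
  k ∨ z ∨ ¬b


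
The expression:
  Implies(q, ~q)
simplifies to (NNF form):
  ~q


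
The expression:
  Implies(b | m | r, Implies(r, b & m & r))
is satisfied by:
  {m: True, b: True, r: False}
  {m: True, b: False, r: False}
  {b: True, m: False, r: False}
  {m: False, b: False, r: False}
  {r: True, m: True, b: True}


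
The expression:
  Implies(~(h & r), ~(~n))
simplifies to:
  n | (h & r)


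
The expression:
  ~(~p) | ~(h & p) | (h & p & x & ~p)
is always true.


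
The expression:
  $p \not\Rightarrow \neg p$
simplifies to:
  $p$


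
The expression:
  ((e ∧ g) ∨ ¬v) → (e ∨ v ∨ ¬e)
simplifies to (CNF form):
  True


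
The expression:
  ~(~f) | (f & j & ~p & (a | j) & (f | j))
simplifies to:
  f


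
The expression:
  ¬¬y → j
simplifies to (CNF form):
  j ∨ ¬y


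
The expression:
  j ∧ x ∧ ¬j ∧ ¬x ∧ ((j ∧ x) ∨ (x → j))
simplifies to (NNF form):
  False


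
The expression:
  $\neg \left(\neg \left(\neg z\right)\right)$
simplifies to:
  $\neg z$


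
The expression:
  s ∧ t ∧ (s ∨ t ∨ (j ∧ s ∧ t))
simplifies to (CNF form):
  s ∧ t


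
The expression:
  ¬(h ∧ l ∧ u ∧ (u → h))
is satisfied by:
  {l: False, u: False, h: False}
  {h: True, l: False, u: False}
  {u: True, l: False, h: False}
  {h: True, u: True, l: False}
  {l: True, h: False, u: False}
  {h: True, l: True, u: False}
  {u: True, l: True, h: False}


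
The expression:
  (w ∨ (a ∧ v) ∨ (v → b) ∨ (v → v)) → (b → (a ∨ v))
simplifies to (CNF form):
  a ∨ v ∨ ¬b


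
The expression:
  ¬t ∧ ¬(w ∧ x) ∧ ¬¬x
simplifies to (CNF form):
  x ∧ ¬t ∧ ¬w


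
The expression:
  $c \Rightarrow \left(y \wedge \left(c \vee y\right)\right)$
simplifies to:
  $y \vee \neg c$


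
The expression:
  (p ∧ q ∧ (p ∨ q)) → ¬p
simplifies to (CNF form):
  ¬p ∨ ¬q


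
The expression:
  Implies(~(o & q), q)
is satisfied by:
  {q: True}


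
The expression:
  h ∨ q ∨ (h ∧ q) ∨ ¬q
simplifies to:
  True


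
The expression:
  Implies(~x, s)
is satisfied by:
  {x: True, s: True}
  {x: True, s: False}
  {s: True, x: False}


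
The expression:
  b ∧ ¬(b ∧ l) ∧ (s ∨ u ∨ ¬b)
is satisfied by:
  {b: True, u: True, s: True, l: False}
  {b: True, u: True, s: False, l: False}
  {b: True, s: True, u: False, l: False}


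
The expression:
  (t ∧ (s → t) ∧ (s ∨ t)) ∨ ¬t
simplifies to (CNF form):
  True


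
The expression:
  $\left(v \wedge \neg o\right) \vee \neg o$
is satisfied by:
  {o: False}


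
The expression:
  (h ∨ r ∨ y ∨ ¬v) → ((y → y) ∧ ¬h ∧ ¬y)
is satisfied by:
  {y: False, h: False}


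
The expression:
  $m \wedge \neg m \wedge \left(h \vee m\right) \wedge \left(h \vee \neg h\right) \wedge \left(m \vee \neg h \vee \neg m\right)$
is never true.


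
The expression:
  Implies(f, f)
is always true.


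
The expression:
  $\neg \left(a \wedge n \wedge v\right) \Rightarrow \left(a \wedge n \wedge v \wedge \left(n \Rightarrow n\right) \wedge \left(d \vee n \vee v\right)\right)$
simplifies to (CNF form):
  $a \wedge n \wedge v$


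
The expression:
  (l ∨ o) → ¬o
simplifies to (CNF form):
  ¬o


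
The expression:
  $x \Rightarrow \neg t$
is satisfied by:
  {t: False, x: False}
  {x: True, t: False}
  {t: True, x: False}


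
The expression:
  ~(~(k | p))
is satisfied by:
  {k: True, p: True}
  {k: True, p: False}
  {p: True, k: False}


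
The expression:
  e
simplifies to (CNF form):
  e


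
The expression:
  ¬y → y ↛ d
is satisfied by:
  {y: True}


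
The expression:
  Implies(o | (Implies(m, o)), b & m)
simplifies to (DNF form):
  (b & m) | (m & ~o)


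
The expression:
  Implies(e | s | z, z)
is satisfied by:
  {z: True, s: False, e: False}
  {z: True, e: True, s: False}
  {z: True, s: True, e: False}
  {z: True, e: True, s: True}
  {e: False, s: False, z: False}


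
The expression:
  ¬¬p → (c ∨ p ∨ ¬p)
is always true.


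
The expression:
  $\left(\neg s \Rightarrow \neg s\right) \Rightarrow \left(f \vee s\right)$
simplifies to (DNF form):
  $f \vee s$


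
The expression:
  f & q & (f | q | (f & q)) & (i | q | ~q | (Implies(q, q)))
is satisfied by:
  {f: True, q: True}


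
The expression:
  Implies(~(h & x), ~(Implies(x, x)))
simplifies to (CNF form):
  h & x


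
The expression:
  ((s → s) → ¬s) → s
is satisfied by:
  {s: True}


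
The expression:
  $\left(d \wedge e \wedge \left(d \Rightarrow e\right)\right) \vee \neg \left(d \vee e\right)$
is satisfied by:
  {e: False, d: False}
  {d: True, e: True}


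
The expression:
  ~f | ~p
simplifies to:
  ~f | ~p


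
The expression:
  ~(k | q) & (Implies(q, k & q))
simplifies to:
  ~k & ~q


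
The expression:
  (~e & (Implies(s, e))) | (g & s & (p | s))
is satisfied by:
  {g: True, e: False, s: False}
  {g: False, e: False, s: False}
  {s: True, g: True, e: False}
  {s: True, e: True, g: True}


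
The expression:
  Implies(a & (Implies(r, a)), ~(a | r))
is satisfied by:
  {a: False}


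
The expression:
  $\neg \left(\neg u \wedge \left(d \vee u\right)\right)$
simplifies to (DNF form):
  $u \vee \neg d$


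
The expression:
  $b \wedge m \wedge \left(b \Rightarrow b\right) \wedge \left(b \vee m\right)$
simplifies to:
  $b \wedge m$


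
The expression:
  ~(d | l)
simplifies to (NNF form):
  ~d & ~l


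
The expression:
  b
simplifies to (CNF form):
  b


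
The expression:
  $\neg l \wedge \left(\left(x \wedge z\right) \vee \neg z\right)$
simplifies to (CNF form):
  $\neg l \wedge \left(x \vee \neg z\right)$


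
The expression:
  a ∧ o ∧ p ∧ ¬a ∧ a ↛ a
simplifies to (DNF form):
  False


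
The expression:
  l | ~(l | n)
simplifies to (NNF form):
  l | ~n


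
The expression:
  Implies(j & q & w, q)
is always true.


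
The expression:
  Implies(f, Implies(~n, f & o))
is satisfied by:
  {n: True, o: True, f: False}
  {n: True, o: False, f: False}
  {o: True, n: False, f: False}
  {n: False, o: False, f: False}
  {f: True, n: True, o: True}
  {f: True, n: True, o: False}
  {f: True, o: True, n: False}


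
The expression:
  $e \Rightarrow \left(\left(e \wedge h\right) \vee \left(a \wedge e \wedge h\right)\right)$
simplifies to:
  $h \vee \neg e$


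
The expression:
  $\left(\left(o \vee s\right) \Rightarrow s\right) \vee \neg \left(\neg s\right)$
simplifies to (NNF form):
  $s \vee \neg o$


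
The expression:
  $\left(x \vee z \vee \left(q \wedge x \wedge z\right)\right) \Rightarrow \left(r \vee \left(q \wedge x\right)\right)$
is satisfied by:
  {r: True, q: True, z: False, x: False}
  {r: True, q: False, z: False, x: False}
  {r: True, x: True, q: True, z: False}
  {r: True, x: True, q: False, z: False}
  {r: True, z: True, q: True, x: False}
  {r: True, z: True, q: False, x: False}
  {r: True, z: True, x: True, q: True}
  {r: True, z: True, x: True, q: False}
  {q: True, r: False, z: False, x: False}
  {r: False, q: False, z: False, x: False}
  {x: True, q: True, r: False, z: False}
  {x: True, z: True, q: True, r: False}


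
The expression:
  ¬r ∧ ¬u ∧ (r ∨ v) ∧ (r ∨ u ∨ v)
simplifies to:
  v ∧ ¬r ∧ ¬u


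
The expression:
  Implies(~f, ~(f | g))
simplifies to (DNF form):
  f | ~g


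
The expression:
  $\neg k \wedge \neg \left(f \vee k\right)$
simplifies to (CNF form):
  $\neg f \wedge \neg k$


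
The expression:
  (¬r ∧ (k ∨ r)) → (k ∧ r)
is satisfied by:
  {r: True, k: False}
  {k: False, r: False}
  {k: True, r: True}


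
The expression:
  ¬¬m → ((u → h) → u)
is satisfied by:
  {u: True, m: False}
  {m: False, u: False}
  {m: True, u: True}


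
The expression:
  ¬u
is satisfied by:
  {u: False}


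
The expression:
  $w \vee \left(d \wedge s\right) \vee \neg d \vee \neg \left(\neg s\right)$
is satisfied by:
  {s: True, w: True, d: False}
  {s: True, w: False, d: False}
  {w: True, s: False, d: False}
  {s: False, w: False, d: False}
  {s: True, d: True, w: True}
  {s: True, d: True, w: False}
  {d: True, w: True, s: False}


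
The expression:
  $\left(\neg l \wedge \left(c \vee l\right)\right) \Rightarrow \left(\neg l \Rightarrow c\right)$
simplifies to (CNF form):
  $\text{True}$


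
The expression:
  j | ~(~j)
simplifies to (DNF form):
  j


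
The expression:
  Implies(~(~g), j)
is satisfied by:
  {j: True, g: False}
  {g: False, j: False}
  {g: True, j: True}


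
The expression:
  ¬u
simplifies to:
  ¬u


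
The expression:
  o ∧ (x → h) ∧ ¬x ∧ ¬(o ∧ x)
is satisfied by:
  {o: True, x: False}


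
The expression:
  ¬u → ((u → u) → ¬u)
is always true.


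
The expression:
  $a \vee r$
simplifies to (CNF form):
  $a \vee r$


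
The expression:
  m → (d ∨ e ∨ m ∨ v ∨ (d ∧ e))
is always true.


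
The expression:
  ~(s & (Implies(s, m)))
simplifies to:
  ~m | ~s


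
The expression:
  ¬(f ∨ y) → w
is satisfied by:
  {y: True, w: True, f: True}
  {y: True, w: True, f: False}
  {y: True, f: True, w: False}
  {y: True, f: False, w: False}
  {w: True, f: True, y: False}
  {w: True, f: False, y: False}
  {f: True, w: False, y: False}


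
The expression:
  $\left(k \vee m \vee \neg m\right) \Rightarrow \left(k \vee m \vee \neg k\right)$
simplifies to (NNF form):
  $\text{True}$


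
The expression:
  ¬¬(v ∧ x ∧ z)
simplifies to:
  v ∧ x ∧ z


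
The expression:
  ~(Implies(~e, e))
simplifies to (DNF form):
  ~e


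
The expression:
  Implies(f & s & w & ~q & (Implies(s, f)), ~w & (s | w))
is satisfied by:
  {q: True, s: False, w: False, f: False}
  {f: False, s: False, q: False, w: False}
  {f: True, q: True, s: False, w: False}
  {f: True, s: False, q: False, w: False}
  {w: True, q: True, f: False, s: False}
  {w: True, f: False, s: False, q: False}
  {w: True, f: True, q: True, s: False}
  {w: True, f: True, s: False, q: False}
  {q: True, s: True, w: False, f: False}
  {s: True, w: False, q: False, f: False}
  {f: True, s: True, q: True, w: False}
  {f: True, s: True, w: False, q: False}
  {q: True, s: True, w: True, f: False}
  {s: True, w: True, f: False, q: False}
  {f: True, s: True, w: True, q: True}


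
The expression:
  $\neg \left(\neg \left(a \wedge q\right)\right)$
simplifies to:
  $a \wedge q$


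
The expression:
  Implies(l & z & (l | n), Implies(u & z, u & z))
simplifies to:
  True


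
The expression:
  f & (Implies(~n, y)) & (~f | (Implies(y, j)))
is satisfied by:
  {j: True, n: True, f: True, y: False}
  {n: True, f: True, j: False, y: False}
  {y: True, j: True, n: True, f: True}
  {y: True, j: True, f: True, n: False}


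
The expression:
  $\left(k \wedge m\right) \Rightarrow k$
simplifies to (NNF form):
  $\text{True}$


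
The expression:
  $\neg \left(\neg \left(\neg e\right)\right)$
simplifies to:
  $\neg e$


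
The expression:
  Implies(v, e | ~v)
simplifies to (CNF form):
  e | ~v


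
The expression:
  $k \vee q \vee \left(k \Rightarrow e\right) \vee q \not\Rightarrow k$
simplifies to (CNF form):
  $\text{True}$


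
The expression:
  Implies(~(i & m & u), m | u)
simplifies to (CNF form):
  m | u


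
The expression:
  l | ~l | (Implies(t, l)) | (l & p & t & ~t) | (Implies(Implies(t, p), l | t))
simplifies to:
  True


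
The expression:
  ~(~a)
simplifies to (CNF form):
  a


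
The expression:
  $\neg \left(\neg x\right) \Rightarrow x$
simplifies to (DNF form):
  $\text{True}$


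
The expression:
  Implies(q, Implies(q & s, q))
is always true.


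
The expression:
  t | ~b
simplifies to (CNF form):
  t | ~b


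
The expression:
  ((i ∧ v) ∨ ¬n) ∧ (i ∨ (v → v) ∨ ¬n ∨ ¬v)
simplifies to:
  (i ∧ v) ∨ ¬n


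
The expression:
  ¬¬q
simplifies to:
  q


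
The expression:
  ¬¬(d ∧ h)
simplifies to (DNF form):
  d ∧ h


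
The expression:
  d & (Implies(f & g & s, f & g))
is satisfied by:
  {d: True}


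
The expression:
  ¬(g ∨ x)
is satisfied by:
  {x: False, g: False}


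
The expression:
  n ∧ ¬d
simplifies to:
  n ∧ ¬d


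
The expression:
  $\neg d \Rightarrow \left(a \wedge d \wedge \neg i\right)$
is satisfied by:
  {d: True}


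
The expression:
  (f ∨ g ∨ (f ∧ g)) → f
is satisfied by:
  {f: True, g: False}
  {g: False, f: False}
  {g: True, f: True}


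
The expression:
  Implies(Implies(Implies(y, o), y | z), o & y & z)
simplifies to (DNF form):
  (z & ~z) | (o & y & z) | (~y & ~z) | (o & y & ~y) | (o & z & ~z) | (y & z & ~z) | (o & ~y & ~z) | (y & ~y & ~z)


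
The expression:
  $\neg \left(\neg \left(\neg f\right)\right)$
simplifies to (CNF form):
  $\neg f$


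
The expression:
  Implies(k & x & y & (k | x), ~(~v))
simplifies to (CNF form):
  v | ~k | ~x | ~y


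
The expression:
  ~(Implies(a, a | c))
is never true.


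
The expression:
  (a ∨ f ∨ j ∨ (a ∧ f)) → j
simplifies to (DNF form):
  j ∨ (¬a ∧ ¬f)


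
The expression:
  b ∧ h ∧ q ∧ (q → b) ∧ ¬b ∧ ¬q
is never true.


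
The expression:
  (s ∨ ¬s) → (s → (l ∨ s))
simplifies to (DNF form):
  True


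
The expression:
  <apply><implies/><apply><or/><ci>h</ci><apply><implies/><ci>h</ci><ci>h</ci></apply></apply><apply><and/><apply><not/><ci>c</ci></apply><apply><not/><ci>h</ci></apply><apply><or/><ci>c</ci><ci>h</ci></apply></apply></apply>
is never true.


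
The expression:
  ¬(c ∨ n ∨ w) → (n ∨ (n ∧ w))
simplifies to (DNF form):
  c ∨ n ∨ w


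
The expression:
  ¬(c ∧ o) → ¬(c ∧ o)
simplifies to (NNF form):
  True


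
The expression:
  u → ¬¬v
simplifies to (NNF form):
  v ∨ ¬u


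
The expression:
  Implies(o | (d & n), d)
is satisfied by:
  {d: True, o: False}
  {o: False, d: False}
  {o: True, d: True}


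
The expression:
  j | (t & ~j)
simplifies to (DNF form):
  j | t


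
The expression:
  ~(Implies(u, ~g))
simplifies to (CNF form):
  g & u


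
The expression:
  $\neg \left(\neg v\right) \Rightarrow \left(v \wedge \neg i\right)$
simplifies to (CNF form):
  $\neg i \vee \neg v$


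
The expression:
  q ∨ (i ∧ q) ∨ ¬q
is always true.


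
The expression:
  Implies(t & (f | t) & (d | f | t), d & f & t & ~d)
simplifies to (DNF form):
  ~t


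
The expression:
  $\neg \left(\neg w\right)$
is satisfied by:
  {w: True}


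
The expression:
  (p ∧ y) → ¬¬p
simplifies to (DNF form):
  True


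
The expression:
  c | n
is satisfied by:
  {n: True, c: True}
  {n: True, c: False}
  {c: True, n: False}


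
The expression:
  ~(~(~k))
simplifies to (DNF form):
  ~k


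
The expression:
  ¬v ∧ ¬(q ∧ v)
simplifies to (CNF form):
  ¬v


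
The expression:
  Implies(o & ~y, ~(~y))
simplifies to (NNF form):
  y | ~o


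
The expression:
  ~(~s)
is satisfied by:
  {s: True}


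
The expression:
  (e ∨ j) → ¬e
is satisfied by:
  {e: False}


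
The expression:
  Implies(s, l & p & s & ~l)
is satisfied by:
  {s: False}


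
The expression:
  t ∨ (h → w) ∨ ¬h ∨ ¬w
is always true.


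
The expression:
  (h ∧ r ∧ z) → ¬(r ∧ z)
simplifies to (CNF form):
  ¬h ∨ ¬r ∨ ¬z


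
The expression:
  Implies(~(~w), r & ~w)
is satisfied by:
  {w: False}


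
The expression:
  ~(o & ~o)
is always true.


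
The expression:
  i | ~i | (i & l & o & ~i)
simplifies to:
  True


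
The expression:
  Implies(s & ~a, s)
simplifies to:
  True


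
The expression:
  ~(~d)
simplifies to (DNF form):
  d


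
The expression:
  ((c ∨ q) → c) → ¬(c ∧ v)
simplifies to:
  ¬c ∨ ¬v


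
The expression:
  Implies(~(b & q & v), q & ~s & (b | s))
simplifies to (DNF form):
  (b & q & v) | (b & q & ~s)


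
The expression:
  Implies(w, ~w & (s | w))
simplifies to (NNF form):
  ~w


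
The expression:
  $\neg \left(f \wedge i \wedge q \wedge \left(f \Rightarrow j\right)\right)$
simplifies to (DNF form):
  $\neg f \vee \neg i \vee \neg j \vee \neg q$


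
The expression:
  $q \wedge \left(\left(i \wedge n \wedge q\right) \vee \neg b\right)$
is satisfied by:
  {i: True, q: True, n: True, b: False}
  {i: True, q: True, n: False, b: False}
  {q: True, n: True, i: False, b: False}
  {q: True, i: False, n: False, b: False}
  {i: True, b: True, q: True, n: True}


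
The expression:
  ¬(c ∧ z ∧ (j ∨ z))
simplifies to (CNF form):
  ¬c ∨ ¬z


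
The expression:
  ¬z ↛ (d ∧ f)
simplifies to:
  ¬z ∧ (¬d ∨ ¬f)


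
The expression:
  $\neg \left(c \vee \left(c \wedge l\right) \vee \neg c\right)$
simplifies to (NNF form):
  $\text{False}$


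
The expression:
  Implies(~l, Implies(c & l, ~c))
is always true.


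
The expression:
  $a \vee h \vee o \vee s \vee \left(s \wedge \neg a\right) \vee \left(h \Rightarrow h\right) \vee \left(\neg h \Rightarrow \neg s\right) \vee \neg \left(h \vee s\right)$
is always true.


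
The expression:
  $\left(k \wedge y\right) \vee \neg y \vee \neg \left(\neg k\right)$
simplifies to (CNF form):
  $k \vee \neg y$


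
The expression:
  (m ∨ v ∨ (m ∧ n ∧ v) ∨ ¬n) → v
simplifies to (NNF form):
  v ∨ (n ∧ ¬m)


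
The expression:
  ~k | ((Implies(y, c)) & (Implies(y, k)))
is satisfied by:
  {c: True, k: False, y: False}
  {k: False, y: False, c: False}
  {y: True, c: True, k: False}
  {y: True, k: False, c: False}
  {c: True, k: True, y: False}
  {k: True, c: False, y: False}
  {y: True, k: True, c: True}


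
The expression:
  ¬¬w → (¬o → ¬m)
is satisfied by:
  {o: True, w: False, m: False}
  {w: False, m: False, o: False}
  {o: True, m: True, w: False}
  {m: True, w: False, o: False}
  {o: True, w: True, m: False}
  {w: True, o: False, m: False}
  {o: True, m: True, w: True}


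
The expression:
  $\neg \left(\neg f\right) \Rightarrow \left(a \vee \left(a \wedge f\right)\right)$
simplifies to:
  $a \vee \neg f$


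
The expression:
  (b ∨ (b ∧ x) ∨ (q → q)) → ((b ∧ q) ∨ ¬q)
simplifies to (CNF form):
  b ∨ ¬q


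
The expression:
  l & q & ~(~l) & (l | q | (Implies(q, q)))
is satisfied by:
  {q: True, l: True}


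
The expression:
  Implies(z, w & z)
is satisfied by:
  {w: True, z: False}
  {z: False, w: False}
  {z: True, w: True}


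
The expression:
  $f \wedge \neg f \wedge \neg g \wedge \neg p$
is never true.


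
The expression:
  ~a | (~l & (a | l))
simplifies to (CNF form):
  ~a | ~l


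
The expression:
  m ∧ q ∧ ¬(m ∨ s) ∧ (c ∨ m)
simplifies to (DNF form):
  False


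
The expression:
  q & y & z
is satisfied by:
  {z: True, y: True, q: True}


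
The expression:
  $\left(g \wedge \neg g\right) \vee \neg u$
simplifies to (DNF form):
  $\neg u$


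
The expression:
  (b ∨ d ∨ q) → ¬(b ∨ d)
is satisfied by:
  {d: False, b: False}


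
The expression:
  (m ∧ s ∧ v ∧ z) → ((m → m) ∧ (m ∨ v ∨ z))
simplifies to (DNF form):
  True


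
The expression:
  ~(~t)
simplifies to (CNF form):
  t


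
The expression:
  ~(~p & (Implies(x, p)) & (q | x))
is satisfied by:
  {x: True, p: True, q: False}
  {x: True, p: False, q: False}
  {p: True, x: False, q: False}
  {x: False, p: False, q: False}
  {x: True, q: True, p: True}
  {x: True, q: True, p: False}
  {q: True, p: True, x: False}


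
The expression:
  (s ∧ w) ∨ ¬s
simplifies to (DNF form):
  w ∨ ¬s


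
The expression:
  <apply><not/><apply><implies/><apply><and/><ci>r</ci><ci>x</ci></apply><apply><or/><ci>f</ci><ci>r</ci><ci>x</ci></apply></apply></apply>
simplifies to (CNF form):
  <false/>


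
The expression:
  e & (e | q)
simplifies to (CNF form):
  e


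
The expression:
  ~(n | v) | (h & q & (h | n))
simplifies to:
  (h | ~n) & (h | ~v) & (q | ~n) & (q | ~v)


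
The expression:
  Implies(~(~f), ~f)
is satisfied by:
  {f: False}


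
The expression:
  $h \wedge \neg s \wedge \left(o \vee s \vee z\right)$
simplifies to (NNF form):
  $h \wedge \neg s \wedge \left(o \vee z\right)$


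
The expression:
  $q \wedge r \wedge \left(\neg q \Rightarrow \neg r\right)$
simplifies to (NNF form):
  $q \wedge r$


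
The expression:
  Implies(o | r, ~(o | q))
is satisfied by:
  {o: False, q: False, r: False}
  {r: True, o: False, q: False}
  {q: True, o: False, r: False}


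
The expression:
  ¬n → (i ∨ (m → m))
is always true.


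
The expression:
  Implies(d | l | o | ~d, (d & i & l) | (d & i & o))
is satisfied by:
  {o: True, l: True, i: True, d: True}
  {o: True, i: True, d: True, l: False}
  {l: True, i: True, d: True, o: False}


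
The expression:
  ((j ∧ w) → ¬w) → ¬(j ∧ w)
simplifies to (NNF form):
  True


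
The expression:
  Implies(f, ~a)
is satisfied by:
  {a: False, f: False}
  {f: True, a: False}
  {a: True, f: False}


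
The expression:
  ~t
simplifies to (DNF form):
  ~t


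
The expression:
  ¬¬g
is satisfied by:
  {g: True}


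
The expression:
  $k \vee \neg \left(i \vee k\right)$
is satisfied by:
  {k: True, i: False}
  {i: False, k: False}
  {i: True, k: True}


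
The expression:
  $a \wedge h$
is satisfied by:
  {a: True, h: True}


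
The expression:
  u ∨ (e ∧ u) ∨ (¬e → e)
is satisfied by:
  {e: True, u: True}
  {e: True, u: False}
  {u: True, e: False}


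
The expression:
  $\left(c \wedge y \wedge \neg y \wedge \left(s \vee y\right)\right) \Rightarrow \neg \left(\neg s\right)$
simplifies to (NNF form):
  $\text{True}$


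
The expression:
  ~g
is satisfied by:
  {g: False}


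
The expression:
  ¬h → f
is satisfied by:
  {h: True, f: True}
  {h: True, f: False}
  {f: True, h: False}


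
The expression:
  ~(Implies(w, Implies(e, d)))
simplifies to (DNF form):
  e & w & ~d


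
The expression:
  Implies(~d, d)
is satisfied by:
  {d: True}


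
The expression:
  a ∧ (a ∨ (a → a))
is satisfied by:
  {a: True}


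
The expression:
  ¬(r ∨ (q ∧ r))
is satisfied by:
  {r: False}


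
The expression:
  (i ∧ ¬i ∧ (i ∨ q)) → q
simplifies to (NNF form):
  True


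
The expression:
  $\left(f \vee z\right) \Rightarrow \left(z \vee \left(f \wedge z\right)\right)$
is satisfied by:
  {z: True, f: False}
  {f: False, z: False}
  {f: True, z: True}


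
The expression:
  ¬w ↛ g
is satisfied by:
  {g: False, w: False}


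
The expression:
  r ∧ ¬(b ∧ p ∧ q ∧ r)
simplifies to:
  r ∧ (¬b ∨ ¬p ∨ ¬q)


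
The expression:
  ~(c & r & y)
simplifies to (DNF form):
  ~c | ~r | ~y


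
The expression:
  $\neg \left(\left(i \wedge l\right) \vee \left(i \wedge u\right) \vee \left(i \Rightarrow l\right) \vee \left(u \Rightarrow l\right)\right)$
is never true.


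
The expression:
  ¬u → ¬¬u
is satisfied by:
  {u: True}


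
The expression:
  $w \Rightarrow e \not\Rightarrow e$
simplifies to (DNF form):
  $\neg w$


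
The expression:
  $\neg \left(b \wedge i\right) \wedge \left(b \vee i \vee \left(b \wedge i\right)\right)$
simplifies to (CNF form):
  $\left(b \vee i\right) \wedge \left(b \vee \neg b\right) \wedge \left(i \vee \neg i\right) \wedge \left(\neg b \vee \neg i\right)$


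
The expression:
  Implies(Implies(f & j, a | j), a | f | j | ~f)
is always true.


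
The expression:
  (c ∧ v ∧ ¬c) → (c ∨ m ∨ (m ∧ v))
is always true.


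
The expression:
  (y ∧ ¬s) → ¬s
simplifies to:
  True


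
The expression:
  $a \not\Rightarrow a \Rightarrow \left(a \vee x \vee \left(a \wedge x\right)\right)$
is always true.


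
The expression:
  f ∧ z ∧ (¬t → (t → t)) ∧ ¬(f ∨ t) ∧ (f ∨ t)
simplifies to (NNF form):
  False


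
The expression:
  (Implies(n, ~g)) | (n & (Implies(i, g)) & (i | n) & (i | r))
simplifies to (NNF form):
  i | r | ~g | ~n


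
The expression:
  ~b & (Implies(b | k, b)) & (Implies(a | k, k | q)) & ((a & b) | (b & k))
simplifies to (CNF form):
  False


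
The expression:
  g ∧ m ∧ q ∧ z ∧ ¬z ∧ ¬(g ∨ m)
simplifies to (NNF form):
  False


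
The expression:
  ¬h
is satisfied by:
  {h: False}


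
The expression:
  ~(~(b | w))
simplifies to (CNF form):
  b | w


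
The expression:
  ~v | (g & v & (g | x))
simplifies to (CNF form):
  g | ~v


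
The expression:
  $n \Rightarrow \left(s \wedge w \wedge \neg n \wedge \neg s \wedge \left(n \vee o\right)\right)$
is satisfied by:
  {n: False}


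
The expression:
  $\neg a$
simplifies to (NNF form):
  $\neg a$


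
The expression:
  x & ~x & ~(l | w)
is never true.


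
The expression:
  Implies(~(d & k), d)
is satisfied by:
  {d: True}


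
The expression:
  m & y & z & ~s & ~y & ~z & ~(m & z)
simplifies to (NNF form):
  False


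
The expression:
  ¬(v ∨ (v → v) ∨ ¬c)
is never true.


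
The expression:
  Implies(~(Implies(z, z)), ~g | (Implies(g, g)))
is always true.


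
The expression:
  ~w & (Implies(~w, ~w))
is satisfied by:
  {w: False}


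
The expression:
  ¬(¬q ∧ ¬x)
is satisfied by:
  {x: True, q: True}
  {x: True, q: False}
  {q: True, x: False}


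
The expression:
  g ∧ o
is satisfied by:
  {g: True, o: True}


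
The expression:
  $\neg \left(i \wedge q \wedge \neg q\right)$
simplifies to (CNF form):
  $\text{True}$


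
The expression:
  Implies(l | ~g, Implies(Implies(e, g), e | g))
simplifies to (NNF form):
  e | g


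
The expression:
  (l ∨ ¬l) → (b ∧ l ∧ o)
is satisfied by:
  {b: True, o: True, l: True}


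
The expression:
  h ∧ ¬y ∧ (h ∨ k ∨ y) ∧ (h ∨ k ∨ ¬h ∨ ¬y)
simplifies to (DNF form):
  h ∧ ¬y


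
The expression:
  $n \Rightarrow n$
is always true.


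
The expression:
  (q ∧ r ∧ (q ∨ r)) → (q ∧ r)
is always true.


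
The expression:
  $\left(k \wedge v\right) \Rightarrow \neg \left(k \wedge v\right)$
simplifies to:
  $\neg k \vee \neg v$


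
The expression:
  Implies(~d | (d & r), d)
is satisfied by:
  {d: True}


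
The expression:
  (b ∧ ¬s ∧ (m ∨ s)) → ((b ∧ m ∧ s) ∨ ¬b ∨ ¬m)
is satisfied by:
  {s: True, m: False, b: False}
  {m: False, b: False, s: False}
  {s: True, b: True, m: False}
  {b: True, m: False, s: False}
  {s: True, m: True, b: False}
  {m: True, s: False, b: False}
  {s: True, b: True, m: True}


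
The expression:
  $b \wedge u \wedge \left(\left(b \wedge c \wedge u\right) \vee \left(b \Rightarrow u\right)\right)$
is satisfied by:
  {u: True, b: True}


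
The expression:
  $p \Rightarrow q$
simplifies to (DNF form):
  $q \vee \neg p$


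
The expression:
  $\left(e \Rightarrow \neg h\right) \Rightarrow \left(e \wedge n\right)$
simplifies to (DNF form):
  $\left(e \wedge h\right) \vee \left(e \wedge n\right)$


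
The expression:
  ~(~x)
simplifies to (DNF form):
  x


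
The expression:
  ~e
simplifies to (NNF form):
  ~e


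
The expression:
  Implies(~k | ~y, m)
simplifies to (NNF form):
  m | (k & y)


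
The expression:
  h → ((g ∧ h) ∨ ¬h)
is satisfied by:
  {g: True, h: False}
  {h: False, g: False}
  {h: True, g: True}


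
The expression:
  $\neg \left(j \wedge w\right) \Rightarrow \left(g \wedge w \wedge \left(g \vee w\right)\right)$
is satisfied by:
  {g: True, j: True, w: True}
  {g: True, w: True, j: False}
  {j: True, w: True, g: False}


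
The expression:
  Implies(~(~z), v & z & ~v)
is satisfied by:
  {z: False}


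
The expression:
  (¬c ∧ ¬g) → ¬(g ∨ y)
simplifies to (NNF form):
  c ∨ g ∨ ¬y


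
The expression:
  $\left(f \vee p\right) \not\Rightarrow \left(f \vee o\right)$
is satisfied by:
  {p: True, o: False, f: False}


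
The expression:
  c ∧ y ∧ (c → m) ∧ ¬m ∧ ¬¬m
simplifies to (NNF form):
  False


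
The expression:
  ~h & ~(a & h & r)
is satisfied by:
  {h: False}


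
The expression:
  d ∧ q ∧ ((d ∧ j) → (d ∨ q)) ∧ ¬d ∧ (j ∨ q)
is never true.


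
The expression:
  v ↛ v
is never true.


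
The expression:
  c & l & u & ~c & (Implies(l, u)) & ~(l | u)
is never true.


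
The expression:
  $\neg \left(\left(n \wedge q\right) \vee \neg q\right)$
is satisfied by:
  {q: True, n: False}


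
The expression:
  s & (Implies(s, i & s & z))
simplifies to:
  i & s & z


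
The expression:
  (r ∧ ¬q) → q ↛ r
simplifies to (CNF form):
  q ∨ ¬r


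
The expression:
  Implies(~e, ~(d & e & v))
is always true.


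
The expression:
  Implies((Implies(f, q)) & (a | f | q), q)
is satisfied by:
  {q: True, f: True, a: False}
  {q: True, f: False, a: False}
  {f: True, q: False, a: False}
  {q: False, f: False, a: False}
  {a: True, q: True, f: True}
  {a: True, q: True, f: False}
  {a: True, f: True, q: False}


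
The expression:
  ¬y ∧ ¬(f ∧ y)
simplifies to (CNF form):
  ¬y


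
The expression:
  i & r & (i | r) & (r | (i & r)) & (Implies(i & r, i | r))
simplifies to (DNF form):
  i & r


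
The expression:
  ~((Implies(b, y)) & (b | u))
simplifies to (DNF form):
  (b & ~y) | (~b & ~u)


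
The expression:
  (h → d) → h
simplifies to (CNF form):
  h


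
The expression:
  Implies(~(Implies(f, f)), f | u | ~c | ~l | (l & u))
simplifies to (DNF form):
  True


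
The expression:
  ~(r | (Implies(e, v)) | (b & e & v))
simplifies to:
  e & ~r & ~v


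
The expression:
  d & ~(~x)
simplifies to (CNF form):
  d & x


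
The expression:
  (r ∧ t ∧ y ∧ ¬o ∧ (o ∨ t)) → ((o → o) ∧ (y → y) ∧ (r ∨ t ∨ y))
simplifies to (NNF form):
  True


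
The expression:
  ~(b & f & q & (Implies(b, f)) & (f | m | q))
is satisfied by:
  {q: False, b: False, f: False}
  {f: True, q: False, b: False}
  {b: True, q: False, f: False}
  {f: True, b: True, q: False}
  {q: True, f: False, b: False}
  {f: True, q: True, b: False}
  {b: True, q: True, f: False}


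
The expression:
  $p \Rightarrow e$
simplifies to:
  $e \vee \neg p$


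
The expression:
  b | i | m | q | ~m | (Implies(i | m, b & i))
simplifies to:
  True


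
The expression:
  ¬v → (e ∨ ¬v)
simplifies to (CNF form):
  True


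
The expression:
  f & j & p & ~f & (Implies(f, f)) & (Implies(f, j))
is never true.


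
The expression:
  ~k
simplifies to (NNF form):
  ~k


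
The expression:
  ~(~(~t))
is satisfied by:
  {t: False}


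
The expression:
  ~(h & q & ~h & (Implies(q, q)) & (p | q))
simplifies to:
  True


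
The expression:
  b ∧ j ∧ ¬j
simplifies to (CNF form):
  False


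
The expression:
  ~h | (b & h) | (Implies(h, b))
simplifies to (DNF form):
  b | ~h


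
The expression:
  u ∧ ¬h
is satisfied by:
  {u: True, h: False}


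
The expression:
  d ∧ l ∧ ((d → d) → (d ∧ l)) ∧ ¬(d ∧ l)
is never true.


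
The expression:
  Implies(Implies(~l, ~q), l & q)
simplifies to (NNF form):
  q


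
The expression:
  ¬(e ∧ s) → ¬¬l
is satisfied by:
  {l: True, e: True, s: True}
  {l: True, e: True, s: False}
  {l: True, s: True, e: False}
  {l: True, s: False, e: False}
  {e: True, s: True, l: False}


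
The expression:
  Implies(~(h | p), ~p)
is always true.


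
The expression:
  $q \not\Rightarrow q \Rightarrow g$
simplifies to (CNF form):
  $\text{True}$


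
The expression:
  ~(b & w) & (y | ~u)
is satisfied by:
  {y: True, w: False, b: False, u: False}
  {y: False, w: False, b: False, u: False}
  {y: True, u: True, w: False, b: False}
  {y: True, b: True, u: False, w: False}
  {b: True, u: False, w: False, y: False}
  {y: True, u: True, b: True, w: False}
  {y: True, w: True, u: False, b: False}
  {w: True, u: False, b: False, y: False}
  {y: True, u: True, w: True, b: False}


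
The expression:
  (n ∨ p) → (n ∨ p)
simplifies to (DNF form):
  True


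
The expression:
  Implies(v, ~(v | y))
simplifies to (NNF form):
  ~v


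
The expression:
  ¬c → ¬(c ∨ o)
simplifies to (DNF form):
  c ∨ ¬o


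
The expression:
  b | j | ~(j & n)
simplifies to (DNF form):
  True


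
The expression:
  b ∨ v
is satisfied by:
  {b: True, v: True}
  {b: True, v: False}
  {v: True, b: False}


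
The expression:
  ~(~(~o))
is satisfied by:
  {o: False}


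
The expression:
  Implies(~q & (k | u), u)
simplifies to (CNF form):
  q | u | ~k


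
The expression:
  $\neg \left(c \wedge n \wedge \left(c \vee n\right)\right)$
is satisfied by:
  {c: False, n: False}
  {n: True, c: False}
  {c: True, n: False}


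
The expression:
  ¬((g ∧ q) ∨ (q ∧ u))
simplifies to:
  (¬g ∧ ¬u) ∨ ¬q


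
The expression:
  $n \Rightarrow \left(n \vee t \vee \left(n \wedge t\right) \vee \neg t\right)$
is always true.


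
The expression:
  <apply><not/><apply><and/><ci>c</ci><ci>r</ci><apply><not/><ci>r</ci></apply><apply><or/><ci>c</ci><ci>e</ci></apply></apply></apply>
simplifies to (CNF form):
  <true/>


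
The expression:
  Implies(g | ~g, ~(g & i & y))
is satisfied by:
  {g: False, y: False, i: False}
  {i: True, g: False, y: False}
  {y: True, g: False, i: False}
  {i: True, y: True, g: False}
  {g: True, i: False, y: False}
  {i: True, g: True, y: False}
  {y: True, g: True, i: False}


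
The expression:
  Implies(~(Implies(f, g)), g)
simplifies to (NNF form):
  g | ~f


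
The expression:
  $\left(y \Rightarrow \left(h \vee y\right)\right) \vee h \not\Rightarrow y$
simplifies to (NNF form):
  $\text{True}$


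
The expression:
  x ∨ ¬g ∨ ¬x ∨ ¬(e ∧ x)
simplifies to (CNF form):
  True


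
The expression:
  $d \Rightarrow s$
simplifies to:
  $s \vee \neg d$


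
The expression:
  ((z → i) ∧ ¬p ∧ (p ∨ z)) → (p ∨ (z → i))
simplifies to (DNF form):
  True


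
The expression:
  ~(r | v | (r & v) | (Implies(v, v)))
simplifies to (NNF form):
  False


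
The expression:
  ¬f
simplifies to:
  ¬f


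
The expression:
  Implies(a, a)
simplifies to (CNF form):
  True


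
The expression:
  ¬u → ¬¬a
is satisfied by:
  {a: True, u: True}
  {a: True, u: False}
  {u: True, a: False}


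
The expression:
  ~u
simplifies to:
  ~u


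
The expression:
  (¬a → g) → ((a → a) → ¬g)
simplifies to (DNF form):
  ¬g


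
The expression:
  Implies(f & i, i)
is always true.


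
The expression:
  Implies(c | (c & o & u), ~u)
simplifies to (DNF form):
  ~c | ~u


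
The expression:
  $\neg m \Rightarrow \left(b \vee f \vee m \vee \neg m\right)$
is always true.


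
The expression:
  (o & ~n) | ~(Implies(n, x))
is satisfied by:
  {o: True, n: False, x: False}
  {x: True, o: True, n: False}
  {o: True, n: True, x: False}
  {n: True, x: False, o: False}


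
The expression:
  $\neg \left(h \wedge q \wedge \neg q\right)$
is always true.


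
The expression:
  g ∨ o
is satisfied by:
  {o: True, g: True}
  {o: True, g: False}
  {g: True, o: False}
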